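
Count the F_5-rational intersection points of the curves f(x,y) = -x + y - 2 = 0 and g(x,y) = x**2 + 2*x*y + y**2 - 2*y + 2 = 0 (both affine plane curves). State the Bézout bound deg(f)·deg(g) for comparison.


Common zeros: {(2, 4), (4, 1)}; count = 2; Bézout bound = 2.

deg(f) = 1, deg(g) = 2, so Bézout bound = 2.
Scan x ∈ F_5. For each x, list the y ∈ F_5 with f(x, y) ≡ 0 and those with g(x, y) ≡ 0 (mod 5); the common zeros in that column are the intersection.
  x = 0: f ≡ 0 at y ∈ {2}; g ≡ 0 at y ∈ {3, 4}; common: ∅.
  x = 1: f ≡ 0 at y ∈ {3}; g ≡ 0 at y ∈ ∅; common: ∅.
  x = 2: f ≡ 0 at y ∈ {4}; g ≡ 0 at y ∈ {4}; common: {4}.
  x = 3: f ≡ 0 at y ∈ {0}; g ≡ 0 at y ∈ ∅; common: ∅.
  x = 4: f ≡ 0 at y ∈ {1}; g ≡ 0 at y ∈ {1, 3}; common: {1}.
Collecting: common zeros = {(2, 4), (4, 1)}, so the count is 2.
Comparison with the Bézout bound: 2 ≤ 2 = deg(f)·deg(g), as expected for curves with no common component (the bound is attained).


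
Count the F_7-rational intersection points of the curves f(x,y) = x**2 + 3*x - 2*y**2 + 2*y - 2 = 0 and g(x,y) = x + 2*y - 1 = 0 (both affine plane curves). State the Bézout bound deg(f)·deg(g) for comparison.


Common zeros: ∅; count = 0; Bézout bound = 2.

deg(f) = 2, deg(g) = 1, so Bézout bound = 2.
Scan x ∈ F_7. For each x, list the y ∈ F_7 with f(x, y) ≡ 0 and those with g(x, y) ≡ 0 (mod 7); the common zeros in that column are the intersection.
  x = 0: f ≡ 0 at y ∈ {3, 5}; g ≡ 0 at y ∈ {4}; common: ∅.
  x = 1: f ≡ 0 at y ∈ ∅; g ≡ 0 at y ∈ {0}; common: ∅.
  x = 2: f ≡ 0 at y ∈ ∅; g ≡ 0 at y ∈ {3}; common: ∅.
  x = 3: f ≡ 0 at y ∈ ∅; g ≡ 0 at y ∈ {6}; common: ∅.
  x = 4: f ≡ 0 at y ∈ {3, 5}; g ≡ 0 at y ∈ {2}; common: ∅.
  x = 5: f ≡ 0 at y ∈ {4}; g ≡ 0 at y ∈ {5}; common: ∅.
  x = 6: f ≡ 0 at y ∈ {4}; g ≡ 0 at y ∈ {1}; common: ∅.
Collecting: common zeros = ∅, so the count is 0.
Comparison with the Bézout bound: 0 ≤ 2 = deg(f)·deg(g), as expected for curves with no common component (the affine F_7-count falls short of the bound because intersections may lie at infinity, over extension fields, or carry multiplicity).


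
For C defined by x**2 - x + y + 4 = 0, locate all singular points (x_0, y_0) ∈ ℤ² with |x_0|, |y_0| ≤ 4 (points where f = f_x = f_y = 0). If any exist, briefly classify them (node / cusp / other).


No singular points in the scanned grid; C is smooth there.

Compute partial derivatives:
  f_x = 2*x - 1.
  f_y = 1.
f_y = 1 is a nonzero constant, so f_y never vanishes: no point (x, y) can satisfy f = f_x = f_y = 0. In particular no (x, y) ∈ {−4, ..., 4}² is singular; the curve is smooth.


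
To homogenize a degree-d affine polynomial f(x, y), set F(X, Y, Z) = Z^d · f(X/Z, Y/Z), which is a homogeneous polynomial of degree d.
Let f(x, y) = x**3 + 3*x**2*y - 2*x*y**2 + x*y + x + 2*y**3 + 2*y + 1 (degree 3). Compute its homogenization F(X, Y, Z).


F(X, Y, Z) = X**3 + 3*X**2*Y - 2*X*Y**2 + X*Y*Z + X*Z**2 + 2*Y**3 + 2*Y*Z**2 + Z**3

deg(f) = 3.
Substitute x = X/Z, y = Y/Z into f, then multiply by Z^3.
  monomial 1·x^3·y^0 ↦ 1·X^3·Y^0·Z^0.
  monomial 3·x^2·y^1 ↦ 3·X^2·Y^1·Z^0.
  monomial -2·x^1·y^2 ↦ -2·X^1·Y^2·Z^0.
  monomial 1·x^1·y^1 ↦ 1·X^1·Y^1·Z^1.
  monomial 1·x^1·y^0 ↦ 1·X^1·Y^0·Z^2.
  monomial 2·x^0·y^3 ↦ 2·X^0·Y^3·Z^0.
  monomial 2·x^0·y^1 ↦ 2·X^0·Y^1·Z^2.
  monomial 1·x^0·y^0 ↦ 1·X^0·Y^0·Z^3.
Collecting: F(X, Y, Z) = X**3 + 3*X**2*Y - 2*X*Y**2 + X*Y*Z + X*Z**2 + 2*Y**3 + 2*Y*Z**2 + Z**3.


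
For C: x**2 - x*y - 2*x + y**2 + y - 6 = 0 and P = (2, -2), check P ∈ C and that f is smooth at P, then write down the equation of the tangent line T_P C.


Tangent line at P: 4*x - 5*y - 18 = 0.

Step 1: f(2, -2) = 0, so P lies on C.
Step 2: partial derivatives
  f_x(x, y) = 2*x - y - 2, f_y(x, y) = -x + 2*y + 1.
  f_x(P) = 4, f_y(P) = -5 (gradient nonzero, so P is smooth).
Step 3: tangent line at P: 4·(x − 2) + -5·(y − -2) = 0.
Expanding: 4*x - 5*y - 18 = 0.


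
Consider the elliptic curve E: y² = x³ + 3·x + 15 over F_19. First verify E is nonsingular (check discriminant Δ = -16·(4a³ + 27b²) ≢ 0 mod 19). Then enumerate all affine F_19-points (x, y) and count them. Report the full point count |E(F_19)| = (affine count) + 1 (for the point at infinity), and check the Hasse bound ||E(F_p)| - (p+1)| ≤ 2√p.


Affine points = {(1, 0), (8, 0), (9, 7), (9, 12), (10, 0), (11, 7), (11, 12), (13, 3), (13, 16), (16, 6), (16, 13), (17, 1), (17, 18), (18, 7), (18, 12)}; affine count = 15; |E(F_19)| = 16.

Discriminant check: Δ ∝ 4a³ + 27b² = 4·3³ + 27·15² = 4·27 + 27·225 ≡ 8 (mod 19). Nonzero ⇒ E is nonsingular.
For each x ∈ F_19, compute rhs = x³ + 3·x + 15 mod 19, then count y ∈ F_19 with y² ≡ rhs.
  x = 0: rhs = 15, matching y values: none (0 points).
  x = 1: rhs = 0, matching y values: 0 (1 points).
  x = 2: rhs = 10, matching y values: none (0 points).
  x = 3: rhs = 13, matching y values: none (0 points).
  x = 4: rhs = 15, matching y values: none (0 points).
  x = 5: rhs = 3, matching y values: none (0 points).
  x = 6: rhs = 2, matching y values: none (0 points).
  x = 7: rhs = 18, matching y values: none (0 points).
  x = 8: rhs = 0, matching y values: 0 (1 points).
  x = 9: rhs = 11, matching y values: 7, 12 (2 points).
  x = 10: rhs = 0, matching y values: 0 (1 points).
  x = 11: rhs = 11, matching y values: 7, 12 (2 points).
  x = 12: rhs = 12, matching y values: none (0 points).
  x = 13: rhs = 9, matching y values: 3, 16 (2 points).
  x = 14: rhs = 8, matching y values: none (0 points).
  x = 15: rhs = 15, matching y values: none (0 points).
  x = 16: rhs = 17, matching y values: 6, 13 (2 points).
  x = 17: rhs = 1, matching y values: 1, 18 (2 points).
  x = 18: rhs = 11, matching y values: 7, 12 (2 points).
Total affine count: 15.
Full point count |E(F_19)| = 15 + 1 = 16.
Hasse bound: |16 − (19+1)| = |-4| = 4 ≤ 2√19 ≈ 8.7178 ✓.


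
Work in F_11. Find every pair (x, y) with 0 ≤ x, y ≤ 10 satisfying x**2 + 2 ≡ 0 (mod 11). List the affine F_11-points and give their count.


Affine F_11-points: {(3, 0), (3, 1), (3, 2), (3, 3), (3, 4), (3, 5), (3, 6), (3, 7), (3, 8), (3, 9), (3, 10), (8, 0), (8, 1), (8, 2), (8, 3), (8, 4), (8, 5), (8, 6), (8, 7), (8, 8), (8, 9), (8, 10)}; count = 22.

For each of the 121 pairs (x, y) ∈ F_11², evaluate f(x, y) mod 11. Record the zeros.
  x = 0: [0↦2, 1↦2, 2↦2, 3↦2, 4↦2, 5↦2, 6↦2, 7↦2, 8↦2, 9↦2, 10↦2]  zeros at y ∈ ∅
  x = 1: [0↦3, 1↦3, 2↦3, 3↦3, 4↦3, 5↦3, 6↦3, 7↦3, 8↦3, 9↦3, 10↦3]  zeros at y ∈ ∅
  x = 2: [0↦6, 1↦6, 2↦6, 3↦6, 4↦6, 5↦6, 6↦6, 7↦6, 8↦6, 9↦6, 10↦6]  zeros at y ∈ ∅
  x = 3: [0↦0, 1↦0, 2↦0, 3↦0, 4↦0, 5↦0, 6↦0, 7↦0, 8↦0, 9↦0, 10↦0]  zeros at y ∈ {0, 1, 2, 3, 4, 5, 6, 7, 8, 9, 10}
  x = 4: [0↦7, 1↦7, 2↦7, 3↦7, 4↦7, 5↦7, 6↦7, 7↦7, 8↦7, 9↦7, 10↦7]  zeros at y ∈ ∅
  x = 5: [0↦5, 1↦5, 2↦5, 3↦5, 4↦5, 5↦5, 6↦5, 7↦5, 8↦5, 9↦5, 10↦5]  zeros at y ∈ ∅
  x = 6: [0↦5, 1↦5, 2↦5, 3↦5, 4↦5, 5↦5, 6↦5, 7↦5, 8↦5, 9↦5, 10↦5]  zeros at y ∈ ∅
  x = 7: [0↦7, 1↦7, 2↦7, 3↦7, 4↦7, 5↦7, 6↦7, 7↦7, 8↦7, 9↦7, 10↦7]  zeros at y ∈ ∅
  x = 8: [0↦0, 1↦0, 2↦0, 3↦0, 4↦0, 5↦0, 6↦0, 7↦0, 8↦0, 9↦0, 10↦0]  zeros at y ∈ {0, 1, 2, 3, 4, 5, 6, 7, 8, 9, 10}
  x = 9: [0↦6, 1↦6, 2↦6, 3↦6, 4↦6, 5↦6, 6↦6, 7↦6, 8↦6, 9↦6, 10↦6]  zeros at y ∈ ∅
  x = 10: [0↦3, 1↦3, 2↦3, 3↦3, 4↦3, 5↦3, 6↦3, 7↦3, 8↦3, 9↦3, 10↦3]  zeros at y ∈ ∅
Collecting zeros: affine points = {(3, 0), (3, 1), (3, 2), (3, 3), (3, 4), (3, 5), (3, 6), (3, 7), (3, 8), (3, 9), (3, 10), (8, 0), (8, 1), (8, 2), (8, 3), (8, 4), (8, 5), (8, 6), (8, 7), (8, 8), (8, 9), (8, 10)}.
Total count |C(F_11)_aff| = 22.


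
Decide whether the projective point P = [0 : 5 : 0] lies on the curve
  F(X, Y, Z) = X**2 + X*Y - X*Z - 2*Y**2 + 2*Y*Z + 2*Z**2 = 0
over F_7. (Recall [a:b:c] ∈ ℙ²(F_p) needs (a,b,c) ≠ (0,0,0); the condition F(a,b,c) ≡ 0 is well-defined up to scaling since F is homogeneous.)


F(0,5,0) ≡ 6 (mod 7); P is NOT on the curve.

Evaluate F(0, 5, 0) term-by-term (mod 7).
  X**2 ↦ 1·0·1·1 = 0
  X*Y ↦ 1·0·5·1 = 0
  -X*Z ↦ -1·0·1·0 = 0
  -2*Y**2 ↦ -2·1·25·1 = -50
  2*Y*Z ↦ 2·1·5·0 = 0
  2*Z**2 ↦ 2·1·1·0 = 0
Sum: F(0, 5, 0) = (0) + (0) + (0) + (-50) + (0) + (0) = -50.
Reducing mod 7: -50 ≡ 6 (mod 7).
Since F(a, b, c) ≡ 6 ≠ 0 (mod 7), P does NOT lie on the curve.


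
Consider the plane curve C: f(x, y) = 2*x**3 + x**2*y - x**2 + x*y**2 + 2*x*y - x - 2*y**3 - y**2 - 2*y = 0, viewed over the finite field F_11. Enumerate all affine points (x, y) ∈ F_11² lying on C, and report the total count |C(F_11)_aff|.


Affine F_11-points: {(0, 0), (1, 0), (2, 8), (3, 1), (3, 10), (5, 0), (5, 2), (6, 5), (8, 7)}; count = 9.

For each of the 121 pairs (x, y) ∈ F_11², evaluate f(x, y) mod 11. Record the zeros.
  x = 0: [0↦0, 1↦6, 2↦9, 3↦8, 4↦2, 5↦1, 6↦4, 7↦10, 8↦7, 9↦5, 10↦3]  zeros at y ∈ {0}
  x = 1: [0↦0, 1↦10, 2↦8, 3↦4, 4↦8, 5↦8, 6↦3, 7↦3, 8↦7, 9↦3, 10↦1]  zeros at y ∈ {0}
  x = 2: [0↦10, 1↦4, 2↦10, 3↦5, 4↦10, 5↦2, 6↦2, 7↦9, 8↦0, 9↦7, 10↦7]  zeros at y ∈ {8}
  x = 3: [0↦9, 1↦0, 2↦5, 3↦1, 4↦9, 5↦6, 6↦2, 7↦7, 8↦9, 9↦7, 10↦0]  zeros at y ∈ {1, 10}
  x = 4: [0↦9, 1↦10, 2↦5, 3↦4, 4↦6, 5↦10, 6↦4, 7↦9, 8↦2, 9↦4, 10↦3]  zeros at y ∈ ∅
  x = 5: [0↦0, 1↦2, 2↦0, 3↦4, 4↦2, 5↦4, 6↦9, 7↦5, 8↦2, 9↦10, 10↦6]  zeros at y ∈ {0, 2}
  x = 6: [0↦5, 1↦10, 2↦2, 3↦2, 4↦9, 5↦0, 6↦7, 7↦7, 8↦10, 9↦4, 10↦10]  zeros at y ∈ {5}
  x = 7: [0↦3, 1↦2, 2↦1, 3↦10, 4↦6, 5↦10, 6↦10, 7↦5, 8↦5, 9↦9, 10↦5]  zeros at y ∈ ∅
  x = 8: [0↦6, 1↦1, 2↦9, 3↦7, 4↦5, 5↦2, 6↦8, 7↦0, 8↦10, 9↦4, 10↦3]  zeros at y ∈ {7}
  x = 9: [0↦4, 1↦8, 2↦5, 3↦5, 4↦7, 5↦10, 6↦2, 7↦4, 8↦4, 9↦1, 10↦5]  zeros at y ∈ ∅
  x = 10: [0↦9, 1↦2, 2↦1, 3↦5, 4↦2, 5↦2, 6↦4, 7↦7, 8↦10, 9↦1, 10↦1]  zeros at y ∈ ∅
Collecting zeros: affine points = {(0, 0), (1, 0), (2, 8), (3, 1), (3, 10), (5, 0), (5, 2), (6, 5), (8, 7)}.
Total count |C(F_11)_aff| = 9.


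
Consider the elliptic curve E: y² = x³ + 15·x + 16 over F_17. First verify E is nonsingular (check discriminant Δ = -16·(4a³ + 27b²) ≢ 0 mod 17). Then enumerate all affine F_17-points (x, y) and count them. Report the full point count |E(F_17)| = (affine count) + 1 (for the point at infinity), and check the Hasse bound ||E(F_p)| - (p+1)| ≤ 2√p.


Affine points = {(0, 4), (0, 13), (1, 7), (1, 10), (4, 2), (4, 15), (6, 4), (6, 13), (8, 6), (8, 11), (9, 8), (9, 9), (11, 4), (11, 13), (16, 0)}; affine count = 15; |E(F_17)| = 16.

Discriminant check: Δ ∝ 4a³ + 27b² = 4·15³ + 27·16² = 4·3375 + 27·256 ≡ 12 (mod 17). Nonzero ⇒ E is nonsingular.
For each x ∈ F_17, compute rhs = x³ + 15·x + 16 mod 17, then count y ∈ F_17 with y² ≡ rhs.
  x = 0: rhs = 16, matching y values: 4, 13 (2 points).
  x = 1: rhs = 15, matching y values: 7, 10 (2 points).
  x = 2: rhs = 3, matching y values: none (0 points).
  x = 3: rhs = 3, matching y values: none (0 points).
  x = 4: rhs = 4, matching y values: 2, 15 (2 points).
  x = 5: rhs = 12, matching y values: none (0 points).
  x = 6: rhs = 16, matching y values: 4, 13 (2 points).
  x = 7: rhs = 5, matching y values: none (0 points).
  x = 8: rhs = 2, matching y values: 6, 11 (2 points).
  x = 9: rhs = 13, matching y values: 8, 9 (2 points).
  x = 10: rhs = 10, matching y values: none (0 points).
  x = 11: rhs = 16, matching y values: 4, 13 (2 points).
  x = 12: rhs = 3, matching y values: none (0 points).
  x = 13: rhs = 11, matching y values: none (0 points).
  x = 14: rhs = 12, matching y values: none (0 points).
  x = 15: rhs = 12, matching y values: none (0 points).
  x = 16: rhs = 0, matching y values: 0 (1 points).
Total affine count: 15.
Full point count |E(F_17)| = 15 + 1 = 16.
Hasse bound: |16 − (17+1)| = |-2| = 2 ≤ 2√17 ≈ 8.2462 ✓.


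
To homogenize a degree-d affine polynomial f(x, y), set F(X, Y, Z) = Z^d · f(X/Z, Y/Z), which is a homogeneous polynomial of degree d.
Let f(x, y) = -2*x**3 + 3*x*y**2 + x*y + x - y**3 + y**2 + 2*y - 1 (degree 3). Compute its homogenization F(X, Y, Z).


F(X, Y, Z) = -2*X**3 + 3*X*Y**2 + X*Y*Z + X*Z**2 - Y**3 + Y**2*Z + 2*Y*Z**2 - Z**3

deg(f) = 3.
Substitute x = X/Z, y = Y/Z into f, then multiply by Z^3.
  monomial -2·x^3·y^0 ↦ -2·X^3·Y^0·Z^0.
  monomial 3·x^1·y^2 ↦ 3·X^1·Y^2·Z^0.
  monomial 1·x^1·y^1 ↦ 1·X^1·Y^1·Z^1.
  monomial 1·x^1·y^0 ↦ 1·X^1·Y^0·Z^2.
  monomial -1·x^0·y^3 ↦ -1·X^0·Y^3·Z^0.
  monomial 1·x^0·y^2 ↦ 1·X^0·Y^2·Z^1.
  monomial 2·x^0·y^1 ↦ 2·X^0·Y^1·Z^2.
  monomial -1·x^0·y^0 ↦ -1·X^0·Y^0·Z^3.
Collecting: F(X, Y, Z) = -2*X**3 + 3*X*Y**2 + X*Y*Z + X*Z**2 - Y**3 + Y**2*Z + 2*Y*Z**2 - Z**3.


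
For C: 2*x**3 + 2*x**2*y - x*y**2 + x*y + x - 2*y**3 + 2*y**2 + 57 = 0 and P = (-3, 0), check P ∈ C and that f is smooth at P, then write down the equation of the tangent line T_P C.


Tangent line at P: 55*x + 15*y + 165 = 0.

Step 1: f(-3, 0) = 0, so P lies on C.
Step 2: partial derivatives
  f_x(x, y) = 6*x**2 + 4*x*y - y**2 + y + 1, f_y(x, y) = 2*x**2 - 2*x*y + x - 6*y**2 + 4*y.
  f_x(P) = 55, f_y(P) = 15 (gradient nonzero, so P is smooth).
Step 3: tangent line at P: 55·(x − -3) + 15·(y − 0) = 0.
Expanding: 55*x + 15*y + 165 = 0.


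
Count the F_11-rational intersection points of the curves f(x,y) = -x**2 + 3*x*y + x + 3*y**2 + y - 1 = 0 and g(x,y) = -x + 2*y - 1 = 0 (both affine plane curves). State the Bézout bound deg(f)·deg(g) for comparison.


Common zeros: ∅; count = 0; Bézout bound = 2.

deg(f) = 2, deg(g) = 1, so Bézout bound = 2.
Scan x ∈ F_11. For each x, list the y ∈ F_11 with f(x, y) ≡ 0 and those with g(x, y) ≡ 0 (mod 11); the common zeros in that column are the intersection.
  x = 0: f ≡ 0 at y ∈ ∅; g ≡ 0 at y ∈ {6}; common: ∅.
  x = 1: f ≡ 0 at y ∈ ∅; g ≡ 0 at y ∈ {1}; common: ∅.
  x = 2: f ≡ 0 at y ∈ ∅; g ≡ 0 at y ∈ {7}; common: ∅.
  x = 3: f ≡ 0 at y ∈ ∅; g ≡ 0 at y ∈ {2}; common: ∅.
  x = 4: f ≡ 0 at y ∈ ∅; g ≡ 0 at y ∈ {8}; common: ∅.
  x = 5: f ≡ 0 at y ∈ ∅; g ≡ 0 at y ∈ {3}; common: ∅.
  x = 6: f ≡ 0 at y ∈ ∅; g ≡ 0 at y ∈ {9}; common: ∅.
  x = 7: f ≡ 0 at y ∈ ∅; g ≡ 0 at y ∈ {4}; common: ∅.
  x = 8: f ≡ 0 at y ∈ {5}; g ≡ 0 at y ∈ {10}; common: ∅.
  x = 9: f ≡ 0 at y ∈ ∅; g ≡ 0 at y ∈ {5}; common: ∅.
  x = 10: f ≡ 0 at y ∈ ∅; g ≡ 0 at y ∈ {0}; common: ∅.
Collecting: common zeros = ∅, so the count is 0.
Comparison with the Bézout bound: 0 ≤ 2 = deg(f)·deg(g), as expected for curves with no common component (the affine F_11-count falls short of the bound because intersections may lie at infinity, over extension fields, or carry multiplicity).


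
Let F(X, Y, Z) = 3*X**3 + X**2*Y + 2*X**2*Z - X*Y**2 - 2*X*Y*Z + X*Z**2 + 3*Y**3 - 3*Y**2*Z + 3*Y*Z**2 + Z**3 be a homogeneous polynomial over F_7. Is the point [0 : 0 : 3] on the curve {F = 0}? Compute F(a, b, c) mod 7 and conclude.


F(0,0,3) ≡ 6 (mod 7); P is NOT on the curve.

Evaluate F(0, 0, 3) term-by-term (mod 7).
  3*X**3 ↦ 3·0·1·1 = 0
  X**2*Y ↦ 1·0·0·1 = 0
  2*X**2*Z ↦ 2·0·1·3 = 0
  -X*Y**2 ↦ -1·0·0·1 = 0
  -2*X*Y*Z ↦ -2·0·0·3 = 0
  X*Z**2 ↦ 1·0·1·9 = 0
  3*Y**3 ↦ 3·1·0·1 = 0
  -3*Y**2*Z ↦ -3·1·0·3 = 0
  3*Y*Z**2 ↦ 3·1·0·9 = 0
  Z**3 ↦ 1·1·1·27 = 27
Sum: F(0, 0, 3) = (0) + (0) + (0) + (0) + (0) + (0) + (0) + (0) + (0) + (27) = 27.
Reducing mod 7: 27 ≡ 6 (mod 7).
Since F(a, b, c) ≡ 6 ≠ 0 (mod 7), P does NOT lie on the curve.


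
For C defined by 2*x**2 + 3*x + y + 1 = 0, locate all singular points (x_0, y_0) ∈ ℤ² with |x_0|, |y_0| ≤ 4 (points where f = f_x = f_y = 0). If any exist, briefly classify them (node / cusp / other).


No singular points in the scanned grid; C is smooth there.

Compute partial derivatives:
  f_x = 4*x + 3.
  f_y = 1.
f_y = 1 is a nonzero constant, so f_y never vanishes: no point (x, y) can satisfy f = f_x = f_y = 0. In particular no (x, y) ∈ {−4, ..., 4}² is singular; the curve is smooth.


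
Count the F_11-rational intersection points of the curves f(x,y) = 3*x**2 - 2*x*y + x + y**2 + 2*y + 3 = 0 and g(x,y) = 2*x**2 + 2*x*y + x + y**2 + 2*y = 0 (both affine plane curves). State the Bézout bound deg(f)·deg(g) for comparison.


Common zeros: {(4, 6)}; count = 1; Bézout bound = 4.

deg(f) = 2, deg(g) = 2, so Bézout bound = 4.
Scan x ∈ F_11. For each x, list the y ∈ F_11 with f(x, y) ≡ 0 and those with g(x, y) ≡ 0 (mod 11); the common zeros in that column are the intersection.
  x = 0: f ≡ 0 at y ∈ {2, 7}; g ≡ 0 at y ∈ {0, 9}; common: ∅.
  x = 1: f ≡ 0 at y ∈ {2, 9}; g ≡ 0 at y ∈ {8, 10}; common: ∅.
  x = 2: f ≡ 0 at y ∈ ∅; g ≡ 0 at y ∈ ∅; common: ∅.
  x = 3: f ≡ 0 at y ∈ {0, 4}; g ≡ 0 at y ∈ ∅; common: ∅.
  x = 4: f ≡ 0 at y ∈ {0, 6}; g ≡ 0 at y ∈ {6}; common: {6}.
  x = 5: f ≡ 0 at y ∈ ∅; g ≡ 0 at y ∈ {0, 10}; common: ∅.
  x = 6: f ≡ 0 at y ∈ ∅; g ≡ 0 at y ∈ {2, 6}; common: ∅.
  x = 7: f ≡ 0 at y ∈ {6}; g ≡ 0 at y ∈ {8, 9}; common: ∅.
  x = 8: f ≡ 0 at y ∈ {7}; g ≡ 0 at y ∈ {2}; common: ∅.
  x = 9: f ≡ 0 at y ∈ ∅; g ≡ 0 at y ∈ ∅; common: ∅.
  x = 10: f ≡ 0 at y ∈ ∅; g ≡ 0 at y ∈ ∅; common: ∅.
Collecting: common zeros = {(4, 6)}, so the count is 1.
Comparison with the Bézout bound: 1 ≤ 4 = deg(f)·deg(g), as expected for curves with no common component (the affine F_11-count falls short of the bound because intersections may lie at infinity, over extension fields, or carry multiplicity).


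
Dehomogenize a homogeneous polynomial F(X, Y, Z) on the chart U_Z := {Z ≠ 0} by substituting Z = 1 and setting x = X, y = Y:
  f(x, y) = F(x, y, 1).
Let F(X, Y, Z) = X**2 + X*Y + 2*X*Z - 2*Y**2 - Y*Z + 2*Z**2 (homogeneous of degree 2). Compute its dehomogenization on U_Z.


f(x, y) = x**2 + x*y + 2*x - 2*y**2 - y + 2

On U_Z we set Z = 1. Each monomial c·X^i·Y^j·Z^k in F becomes c·x^i·y^j·1^k = c·x^i·y^j.
Substituting Z = 1: F(X, Y, 1) = x**2 + x*y + 2*x - 2*y**2 - y + 2.
Note: deg(f) ≤ deg(F) = 2; strict inequality happens when F is divisible by Z (lost terms).


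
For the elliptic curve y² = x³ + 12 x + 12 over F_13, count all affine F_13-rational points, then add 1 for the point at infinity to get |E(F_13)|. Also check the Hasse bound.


Affine points = {(0, 5), (0, 8), (1, 5), (1, 8), (3, 6), (3, 7), (6, 1), (6, 12), (7, 6), (7, 7), (8, 3), (8, 10), (9, 2), (9, 11), (10, 1), (10, 12), (12, 5), (12, 8)}; affine count = 18; |E(F_13)| = 19.

Discriminant check: Δ ∝ 4a³ + 27b² = 4·12³ + 27·12² = 4·1728 + 27·144 ≡ 10 (mod 13). Nonzero ⇒ E is nonsingular.
For each x ∈ F_13, compute rhs = x³ + 12·x + 12 mod 13, then count y ∈ F_13 with y² ≡ rhs.
  x = 0: rhs = 12, matching y values: 5, 8 (2 points).
  x = 1: rhs = 12, matching y values: 5, 8 (2 points).
  x = 2: rhs = 5, matching y values: none (0 points).
  x = 3: rhs = 10, matching y values: 6, 7 (2 points).
  x = 4: rhs = 7, matching y values: none (0 points).
  x = 5: rhs = 2, matching y values: none (0 points).
  x = 6: rhs = 1, matching y values: 1, 12 (2 points).
  x = 7: rhs = 10, matching y values: 6, 7 (2 points).
  x = 8: rhs = 9, matching y values: 3, 10 (2 points).
  x = 9: rhs = 4, matching y values: 2, 11 (2 points).
  x = 10: rhs = 1, matching y values: 1, 12 (2 points).
  x = 11: rhs = 6, matching y values: none (0 points).
  x = 12: rhs = 12, matching y values: 5, 8 (2 points).
Total affine count: 18.
Full point count |E(F_13)| = 18 + 1 = 19.
Hasse bound: |19 − (13+1)| = |5| = 5 ≤ 2√13 ≈ 7.2111 ✓.


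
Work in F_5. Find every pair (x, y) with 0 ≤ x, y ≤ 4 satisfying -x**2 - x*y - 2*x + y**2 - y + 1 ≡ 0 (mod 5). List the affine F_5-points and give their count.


Affine F_5-points: ∅; count = 0.

For each of the 25 pairs (x, y) ∈ F_5², evaluate f(x, y) mod 5. Record the zeros.
  x = 0: [0↦1, 1↦1, 2↦3, 3↦2, 4↦3]  zeros at y ∈ ∅
  x = 1: [0↦3, 1↦2, 2↦3, 3↦1, 4↦1]  zeros at y ∈ ∅
  x = 2: [0↦3, 1↦1, 2↦1, 3↦3, 4↦2]  zeros at y ∈ ∅
  x = 3: [0↦1, 1↦3, 2↦2, 3↦3, 4↦1]  zeros at y ∈ ∅
  x = 4: [0↦2, 1↦3, 2↦1, 3↦1, 4↦3]  zeros at y ∈ ∅
Collecting zeros: affine points = ∅.
Total count |C(F_5)_aff| = 0.


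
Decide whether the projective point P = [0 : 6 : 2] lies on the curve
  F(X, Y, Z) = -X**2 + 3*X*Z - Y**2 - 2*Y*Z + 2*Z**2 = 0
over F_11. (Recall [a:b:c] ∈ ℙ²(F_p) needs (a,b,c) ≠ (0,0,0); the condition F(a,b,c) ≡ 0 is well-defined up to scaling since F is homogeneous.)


F(0,6,2) ≡ 3 (mod 11); P is NOT on the curve.

Evaluate F(0, 6, 2) term-by-term (mod 11).
  -X**2 ↦ -1·0·1·1 = 0
  3*X*Z ↦ 3·0·1·2 = 0
  -Y**2 ↦ -1·1·36·1 = -36
  -2*Y*Z ↦ -2·1·6·2 = -24
  2*Z**2 ↦ 2·1·1·4 = 8
Sum: F(0, 6, 2) = (0) + (0) + (-36) + (-24) + (8) = -52.
Reducing mod 11: -52 ≡ 3 (mod 11).
Since F(a, b, c) ≡ 3 ≠ 0 (mod 11), P does NOT lie on the curve.


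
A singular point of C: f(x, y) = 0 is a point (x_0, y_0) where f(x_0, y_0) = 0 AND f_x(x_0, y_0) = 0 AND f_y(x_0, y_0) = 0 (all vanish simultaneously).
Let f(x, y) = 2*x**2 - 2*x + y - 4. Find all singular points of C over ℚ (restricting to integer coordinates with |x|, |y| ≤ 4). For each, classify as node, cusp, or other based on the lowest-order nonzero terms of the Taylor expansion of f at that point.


No singular points in the scanned grid; C is smooth there.

Compute partial derivatives:
  f_x = 4*x - 2.
  f_y = 1.
f_y = 1 is a nonzero constant, so f_y never vanishes: no point (x, y) can satisfy f = f_x = f_y = 0. In particular no (x, y) ∈ {−4, ..., 4}² is singular; the curve is smooth.


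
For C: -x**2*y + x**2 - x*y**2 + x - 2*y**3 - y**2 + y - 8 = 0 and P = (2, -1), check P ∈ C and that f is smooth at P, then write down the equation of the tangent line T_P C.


Tangent line at P: 8*x - 3*y - 19 = 0.

Step 1: f(2, -1) = 0, so P lies on C.
Step 2: partial derivatives
  f_x(x, y) = -2*x*y + 2*x - y**2 + 1, f_y(x, y) = -x**2 - 2*x*y - 6*y**2 - 2*y + 1.
  f_x(P) = 8, f_y(P) = -3 (gradient nonzero, so P is smooth).
Step 3: tangent line at P: 8·(x − 2) + -3·(y − -1) = 0.
Expanding: 8*x - 3*y - 19 = 0.


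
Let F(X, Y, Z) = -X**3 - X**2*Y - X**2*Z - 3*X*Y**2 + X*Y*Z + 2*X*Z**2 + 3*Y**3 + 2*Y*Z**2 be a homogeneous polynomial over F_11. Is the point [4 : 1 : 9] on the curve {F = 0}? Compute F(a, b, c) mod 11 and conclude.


F(4,1,9) ≡ 8 (mod 11); P is NOT on the curve.

Evaluate F(4, 1, 9) term-by-term (mod 11).
  -X**3 ↦ -1·64·1·1 = -64
  -X**2*Y ↦ -1·16·1·1 = -16
  -X**2*Z ↦ -1·16·1·9 = -144
  -3*X*Y**2 ↦ -3·4·1·1 = -12
  X*Y*Z ↦ 1·4·1·9 = 36
  2*X*Z**2 ↦ 2·4·1·81 = 648
  3*Y**3 ↦ 3·1·1·1 = 3
  2*Y*Z**2 ↦ 2·1·1·81 = 162
Sum: F(4, 1, 9) = (-64) + (-16) + (-144) + (-12) + (36) + (648) + (3) + (162) = 613.
Reducing mod 11: 613 ≡ 8 (mod 11).
Since F(a, b, c) ≡ 8 ≠ 0 (mod 11), P does NOT lie on the curve.


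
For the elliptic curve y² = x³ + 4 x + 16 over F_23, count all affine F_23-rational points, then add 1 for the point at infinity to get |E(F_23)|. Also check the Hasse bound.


Affine points = {(0, 4), (0, 19), (2, 3), (2, 20), (3, 3), (3, 20), (4, 2), (4, 21), (5, 0), (6, 7), (6, 16), (8, 10), (8, 13), (15, 1), (15, 22), (16, 6), (16, 17), (17, 11), (17, 12), (18, 3), (18, 20), (20, 0), (21, 0)}; affine count = 23; |E(F_23)| = 24.

Discriminant check: Δ ∝ 4a³ + 27b² = 4·4³ + 27·16² = 4·64 + 27·256 ≡ 15 (mod 23). Nonzero ⇒ E is nonsingular.
For each x ∈ F_23, compute rhs = x³ + 4·x + 16 mod 23, then count y ∈ F_23 with y² ≡ rhs.
  x = 0: rhs = 16, matching y values: 4, 19 (2 points).
  x = 1: rhs = 21, matching y values: none (0 points).
  x = 2: rhs = 9, matching y values: 3, 20 (2 points).
  x = 3: rhs = 9, matching y values: 3, 20 (2 points).
  x = 4: rhs = 4, matching y values: 2, 21 (2 points).
  x = 5: rhs = 0, matching y values: 0 (1 points).
  x = 6: rhs = 3, matching y values: 7, 16 (2 points).
  x = 7: rhs = 19, matching y values: none (0 points).
  x = 8: rhs = 8, matching y values: 10, 13 (2 points).
  x = 9: rhs = 22, matching y values: none (0 points).
  x = 10: rhs = 21, matching y values: none (0 points).
  x = 11: rhs = 11, matching y values: none (0 points).
  x = 12: rhs = 21, matching y values: none (0 points).
  x = 13: rhs = 11, matching y values: none (0 points).
  x = 14: rhs = 10, matching y values: none (0 points).
  x = 15: rhs = 1, matching y values: 1, 22 (2 points).
  x = 16: rhs = 13, matching y values: 6, 17 (2 points).
  x = 17: rhs = 6, matching y values: 11, 12 (2 points).
  x = 18: rhs = 9, matching y values: 3, 20 (2 points).
  x = 19: rhs = 5, matching y values: none (0 points).
  x = 20: rhs = 0, matching y values: 0 (1 points).
  x = 21: rhs = 0, matching y values: 0 (1 points).
  x = 22: rhs = 11, matching y values: none (0 points).
Total affine count: 23.
Full point count |E(F_23)| = 23 + 1 = 24.
Hasse bound: |24 − (23+1)| = |0| = 0 ≤ 2√23 ≈ 9.5917 ✓.


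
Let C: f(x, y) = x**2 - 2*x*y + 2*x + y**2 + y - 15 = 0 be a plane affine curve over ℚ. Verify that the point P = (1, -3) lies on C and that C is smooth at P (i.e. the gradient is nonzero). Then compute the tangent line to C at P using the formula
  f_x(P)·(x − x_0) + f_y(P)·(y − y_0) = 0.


Tangent line at P: 10*x - 7*y - 31 = 0.

Step 1: f(1, -3) = 0, so P lies on C.
Step 2: partial derivatives
  f_x(x, y) = 2*x - 2*y + 2, f_y(x, y) = -2*x + 2*y + 1.
  f_x(P) = 10, f_y(P) = -7 (gradient nonzero, so P is smooth).
Step 3: tangent line at P: 10·(x − 1) + -7·(y − -3) = 0.
Expanding: 10*x - 7*y - 31 = 0.


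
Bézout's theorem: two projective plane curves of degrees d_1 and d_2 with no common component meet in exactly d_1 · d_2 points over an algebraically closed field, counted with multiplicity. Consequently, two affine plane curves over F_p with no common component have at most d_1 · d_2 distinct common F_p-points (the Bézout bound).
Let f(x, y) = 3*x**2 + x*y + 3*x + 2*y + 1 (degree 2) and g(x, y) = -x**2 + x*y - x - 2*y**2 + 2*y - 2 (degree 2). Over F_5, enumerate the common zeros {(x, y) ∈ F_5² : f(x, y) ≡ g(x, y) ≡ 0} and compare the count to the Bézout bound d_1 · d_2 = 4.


Common zeros: {(4, 4)}; count = 1; Bézout bound = 4.

deg(f) = 2, deg(g) = 2, so Bézout bound = 4.
Scan x ∈ F_5. For each x, list the y ∈ F_5 with f(x, y) ≡ 0 and those with g(x, y) ≡ 0 (mod 5); the common zeros in that column are the intersection.
  x = 0: f ≡ 0 at y ∈ {2}; g ≡ 0 at y ∈ ∅; common: ∅.
  x = 1: f ≡ 0 at y ∈ {1}; g ≡ 0 at y ∈ ∅; common: ∅.
  x = 2: f ≡ 0 at y ∈ {4}; g ≡ 0 at y ∈ ∅; common: ∅.
  x = 3: f ≡ 0 at y ∈ ∅; g ≡ 0 at y ∈ ∅; common: ∅.
  x = 4: f ≡ 0 at y ∈ {4}; g ≡ 0 at y ∈ {4}; common: {4}.
Collecting: common zeros = {(4, 4)}, so the count is 1.
Comparison with the Bézout bound: 1 ≤ 4 = deg(f)·deg(g), as expected for curves with no common component (the affine F_5-count falls short of the bound because intersections may lie at infinity, over extension fields, or carry multiplicity).


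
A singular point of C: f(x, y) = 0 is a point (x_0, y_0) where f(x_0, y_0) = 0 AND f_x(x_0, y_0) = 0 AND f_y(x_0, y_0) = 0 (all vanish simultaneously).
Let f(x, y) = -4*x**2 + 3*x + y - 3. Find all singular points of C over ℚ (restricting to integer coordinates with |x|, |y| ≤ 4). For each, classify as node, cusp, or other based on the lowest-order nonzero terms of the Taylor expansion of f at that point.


No singular points in the scanned grid; C is smooth there.

Compute partial derivatives:
  f_x = 3 - 8*x.
  f_y = 1.
f_y = 1 is a nonzero constant, so f_y never vanishes: no point (x, y) can satisfy f = f_x = f_y = 0. In particular no (x, y) ∈ {−4, ..., 4}² is singular; the curve is smooth.


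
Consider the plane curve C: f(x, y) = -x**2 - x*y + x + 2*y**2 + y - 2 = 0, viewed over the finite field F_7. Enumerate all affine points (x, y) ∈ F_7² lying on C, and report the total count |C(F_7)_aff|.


Affine F_7-points: {(1, 1), (1, 6), (4, 0), (4, 5), (6, 1), (6, 5)}; count = 6.

For each of the 49 pairs (x, y) ∈ F_7², evaluate f(x, y) mod 7. Record the zeros.
  x = 0: [0↦5, 1↦1, 2↦1, 3↦5, 4↦6, 5↦4, 6↦6]  zeros at y ∈ ∅
  x = 1: [0↦5, 1↦0, 2↦6, 3↦2, 4↦2, 5↦6, 6↦0]  zeros at y ∈ {1, 6}
  x = 2: [0↦3, 1↦4, 2↦2, 3↦4, 4↦3, 5↦6, 6↦6]  zeros at y ∈ ∅
  x = 3: [0↦6, 1↦6, 2↦3, 3↦4, 4↦2, 5↦4, 6↦3]  zeros at y ∈ ∅
  x = 4: [0↦0, 1↦6, 2↦2, 3↦2, 4↦6, 5↦0, 6↦5]  zeros at y ∈ {0, 5}
  x = 5: [0↦6, 1↦4, 2↦6, 3↦5, 4↦1, 5↦1, 6↦5]  zeros at y ∈ ∅
  x = 6: [0↦3, 1↦0, 2↦1, 3↦6, 4↦1, 5↦0, 6↦3]  zeros at y ∈ {1, 5}
Collecting zeros: affine points = {(1, 1), (1, 6), (4, 0), (4, 5), (6, 1), (6, 5)}.
Total count |C(F_7)_aff| = 6.


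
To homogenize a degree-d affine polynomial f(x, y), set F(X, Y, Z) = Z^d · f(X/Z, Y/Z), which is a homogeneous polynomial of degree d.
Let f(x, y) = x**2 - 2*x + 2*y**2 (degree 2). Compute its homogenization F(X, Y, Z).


F(X, Y, Z) = X**2 - 2*X*Z + 2*Y**2

deg(f) = 2.
Substitute x = X/Z, y = Y/Z into f, then multiply by Z^2.
  monomial 1·x^2·y^0 ↦ 1·X^2·Y^0·Z^0.
  monomial -2·x^1·y^0 ↦ -2·X^1·Y^0·Z^1.
  monomial 2·x^0·y^2 ↦ 2·X^0·Y^2·Z^0.
Collecting: F(X, Y, Z) = X**2 - 2*X*Z + 2*Y**2.


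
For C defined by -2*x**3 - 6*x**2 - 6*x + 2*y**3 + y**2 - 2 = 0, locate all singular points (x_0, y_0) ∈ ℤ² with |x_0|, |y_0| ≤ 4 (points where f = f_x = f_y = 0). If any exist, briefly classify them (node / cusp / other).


Singular points: {(-1, 0)}; classification: cusp.

Compute partial derivatives:
  f_x = -6*x**2 - 12*x - 6.
  f_y = 6*y**2 + 2*y.
Scan x_0 ∈ {−4, ..., 4}. For each x_0, f_y(x_0, y) is a polynomial in y; find its integer roots y ∈ {−4, ..., 4}, then test f_x and f at those candidates.
  x = -4: f_y(-4, y) = 6*y**2 + 2*y; vanishes at y ∈ {0}. (-4, 0): f_x = -54 ≠ 0.
  x = -3: f_y(-3, y) = 6*y**2 + 2*y; vanishes at y ∈ {0}. (-3, 0): f_x = -24 ≠ 0.
  x = -2: f_y(-2, y) = 6*y**2 + 2*y; vanishes at y ∈ {0}. (-2, 0): f_x = -6 ≠ 0.
  x = -1: f_y(-1, y) = 6*y**2 + 2*y; vanishes at y ∈ {0}. (-1, 0): f_x = 0, f = 0 — SINGULAR.
  x = 0: f_y(0, y) = 6*y**2 + 2*y; vanishes at y ∈ {0}. (0, 0): f_x = -6 ≠ 0.
  x = 1: f_y(1, y) = 6*y**2 + 2*y; vanishes at y ∈ {0}. (1, 0): f_x = -24 ≠ 0.
  x = 2: f_y(2, y) = 6*y**2 + 2*y; vanishes at y ∈ {0}. (2, 0): f_x = -54 ≠ 0.
  x = 3: f_y(3, y) = 6*y**2 + 2*y; vanishes at y ∈ {0}. (3, 0): f_x = -96 ≠ 0.
  x = 4: f_y(4, y) = 6*y**2 + 2*y; vanishes at y ∈ {0}. (4, 0): f_x = -150 ≠ 0.
Only singular point on the grid: (-1, 0).
Classify: substitute x = -1 + u, y = 0 + v and expand: f = -2*u**3 + 2*v**3 + v**2.
No constant or linear terms (consistent with a singular point). Quadratic part: v**2. Cubic part: -2*u**3 + 2*v**3.
The quadratic part v**2 is a perfect square, so there is a single (double) tangent line v = 0, i.e. y = 0. Restricting the cubic part to that line (v = 0) leaves -2*u**3 ≠ 0, so f is not divisible by v and the branch is v² ≈ 2*u**3 to lowest order — this is a cusp.
Classification: cusp.


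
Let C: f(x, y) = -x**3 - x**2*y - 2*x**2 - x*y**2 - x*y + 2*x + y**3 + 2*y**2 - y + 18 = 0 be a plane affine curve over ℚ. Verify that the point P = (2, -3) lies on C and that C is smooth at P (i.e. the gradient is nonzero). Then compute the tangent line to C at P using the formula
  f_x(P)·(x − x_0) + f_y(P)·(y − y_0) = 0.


Tangent line at P: -12*x + 20*y + 84 = 0.

Step 1: f(2, -3) = 0, so P lies on C.
Step 2: partial derivatives
  f_x(x, y) = -3*x**2 - 2*x*y - 4*x - y**2 - y + 2, f_y(x, y) = -x**2 - 2*x*y - x + 3*y**2 + 4*y - 1.
  f_x(P) = -12, f_y(P) = 20 (gradient nonzero, so P is smooth).
Step 3: tangent line at P: -12·(x − 2) + 20·(y − -3) = 0.
Expanding: -12*x + 20*y + 84 = 0.


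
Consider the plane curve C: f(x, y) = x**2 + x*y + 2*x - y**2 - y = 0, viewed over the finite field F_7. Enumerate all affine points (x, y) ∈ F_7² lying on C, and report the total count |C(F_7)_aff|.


Affine F_7-points: {(0, 0), (0, 6), (3, 4), (3, 5), (4, 5), (5, 0), (5, 4), (6, 6)}; count = 8.

For each of the 49 pairs (x, y) ∈ F_7², evaluate f(x, y) mod 7. Record the zeros.
  x = 0: [0↦0, 1↦5, 2↦1, 3↦2, 4↦1, 5↦5, 6↦0]  zeros at y ∈ {0, 6}
  x = 1: [0↦3, 1↦2, 2↦6, 3↦1, 4↦1, 5↦6, 6↦2]  zeros at y ∈ ∅
  x = 2: [0↦1, 1↦1, 2↦6, 3↦2, 4↦3, 5↦2, 6↦6]  zeros at y ∈ ∅
  x = 3: [0↦1, 1↦2, 2↦1, 3↦5, 4↦0, 5↦0, 6↦5]  zeros at y ∈ {4, 5}
  x = 4: [0↦3, 1↦5, 2↦5, 3↦3, 4↦6, 5↦0, 6↦6]  zeros at y ∈ {5}
  x = 5: [0↦0, 1↦3, 2↦4, 3↦3, 4↦0, 5↦2, 6↦2]  zeros at y ∈ {0, 4}
  x = 6: [0↦6, 1↦3, 2↦5, 3↦5, 4↦3, 5↦6, 6↦0]  zeros at y ∈ {6}
Collecting zeros: affine points = {(0, 0), (0, 6), (3, 4), (3, 5), (4, 5), (5, 0), (5, 4), (6, 6)}.
Total count |C(F_7)_aff| = 8.


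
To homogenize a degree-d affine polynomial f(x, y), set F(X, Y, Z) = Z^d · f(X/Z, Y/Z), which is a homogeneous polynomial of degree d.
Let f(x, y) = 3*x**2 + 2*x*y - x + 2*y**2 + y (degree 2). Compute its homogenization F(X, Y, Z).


F(X, Y, Z) = 3*X**2 + 2*X*Y - X*Z + 2*Y**2 + Y*Z

deg(f) = 2.
Substitute x = X/Z, y = Y/Z into f, then multiply by Z^2.
  monomial 3·x^2·y^0 ↦ 3·X^2·Y^0·Z^0.
  monomial 2·x^1·y^1 ↦ 2·X^1·Y^1·Z^0.
  monomial -1·x^1·y^0 ↦ -1·X^1·Y^0·Z^1.
  monomial 2·x^0·y^2 ↦ 2·X^0·Y^2·Z^0.
  monomial 1·x^0·y^1 ↦ 1·X^0·Y^1·Z^1.
Collecting: F(X, Y, Z) = 3*X**2 + 2*X*Y - X*Z + 2*Y**2 + Y*Z.


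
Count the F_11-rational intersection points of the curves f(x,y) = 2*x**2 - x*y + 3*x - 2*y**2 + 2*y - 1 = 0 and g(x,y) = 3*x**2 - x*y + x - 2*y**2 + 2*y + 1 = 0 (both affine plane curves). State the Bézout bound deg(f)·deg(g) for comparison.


Common zeros: ∅; count = 0; Bézout bound = 4.

deg(f) = 2, deg(g) = 2, so Bézout bound = 4.
Scan x ∈ F_11. For each x, list the y ∈ F_11 with f(x, y) ≡ 0 and those with g(x, y) ≡ 0 (mod 11); the common zeros in that column are the intersection.
  x = 0: f ≡ 0 at y ∈ ∅; g ≡ 0 at y ∈ {3, 9}; common: ∅.
  x = 1: f ≡ 0 at y ∈ {3}; g ≡ 0 at y ∈ ∅; common: ∅.
  x = 2: f ≡ 0 at y ∈ {1, 10}; g ≡ 0 at y ∈ ∅; common: ∅.
  x = 3: f ≡ 0 at y ∈ {8}; g ≡ 0 at y ∈ ∅; common: ∅.
  x = 4: f ≡ 0 at y ∈ ∅; g ≡ 0 at y ∈ ∅; common: ∅.
  x = 5: f ≡ 0 at y ∈ {7, 8}; g ≡ 0 at y ∈ ∅; common: ∅.
  x = 6: f ≡ 0 at y ∈ ∅; g ≡ 0 at y ∈ {2, 7}; common: ∅.
  x = 7: f ≡ 0 at y ∈ {4, 10}; g ≡ 0 at y ∈ {7}; common: ∅.
  x = 8: f ≡ 0 at y ∈ {1, 7}; g ≡ 0 at y ∈ {3, 5}; common: ∅.
  x = 9: f ≡ 0 at y ∈ ∅; g ≡ 0 at y ∈ {0, 2}; common: ∅.
  x = 10: f ≡ 0 at y ∈ {3, 4}; g ≡ 0 at y ∈ {9}; common: ∅.
Collecting: common zeros = ∅, so the count is 0.
Comparison with the Bézout bound: 0 ≤ 4 = deg(f)·deg(g), as expected for curves with no common component (the affine F_11-count falls short of the bound because intersections may lie at infinity, over extension fields, or carry multiplicity).


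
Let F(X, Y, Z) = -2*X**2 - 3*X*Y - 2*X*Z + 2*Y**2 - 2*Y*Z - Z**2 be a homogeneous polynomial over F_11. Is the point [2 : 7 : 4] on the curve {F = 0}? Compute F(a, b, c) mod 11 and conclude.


F(2,7,4) ≡ 4 (mod 11); P is NOT on the curve.

Evaluate F(2, 7, 4) term-by-term (mod 11).
  -2*X**2 ↦ -2·4·1·1 = -8
  -3*X*Y ↦ -3·2·7·1 = -42
  -2*X*Z ↦ -2·2·1·4 = -16
  2*Y**2 ↦ 2·1·49·1 = 98
  -2*Y*Z ↦ -2·1·7·4 = -56
  -Z**2 ↦ -1·1·1·16 = -16
Sum: F(2, 7, 4) = (-8) + (-42) + (-16) + (98) + (-56) + (-16) = -40.
Reducing mod 11: -40 ≡ 4 (mod 11).
Since F(a, b, c) ≡ 4 ≠ 0 (mod 11), P does NOT lie on the curve.


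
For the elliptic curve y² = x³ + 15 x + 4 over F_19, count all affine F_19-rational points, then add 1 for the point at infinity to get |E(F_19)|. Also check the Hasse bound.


Affine points = {(0, 2), (0, 17), (1, 1), (1, 18), (2, 2), (2, 17), (3, 0), (6, 5), (6, 14), (8, 3), (8, 16), (17, 2), (17, 17), (18, 8), (18, 11)}; affine count = 15; |E(F_19)| = 16.

Discriminant check: Δ ∝ 4a³ + 27b² = 4·15³ + 27·4² = 4·3375 + 27·16 ≡ 5 (mod 19). Nonzero ⇒ E is nonsingular.
For each x ∈ F_19, compute rhs = x³ + 15·x + 4 mod 19, then count y ∈ F_19 with y² ≡ rhs.
  x = 0: rhs = 4, matching y values: 2, 17 (2 points).
  x = 1: rhs = 1, matching y values: 1, 18 (2 points).
  x = 2: rhs = 4, matching y values: 2, 17 (2 points).
  x = 3: rhs = 0, matching y values: 0 (1 points).
  x = 4: rhs = 14, matching y values: none (0 points).
  x = 5: rhs = 14, matching y values: none (0 points).
  x = 6: rhs = 6, matching y values: 5, 14 (2 points).
  x = 7: rhs = 15, matching y values: none (0 points).
  x = 8: rhs = 9, matching y values: 3, 16 (2 points).
  x = 9: rhs = 13, matching y values: none (0 points).
  x = 10: rhs = 14, matching y values: none (0 points).
  x = 11: rhs = 18, matching y values: none (0 points).
  x = 12: rhs = 12, matching y values: none (0 points).
  x = 13: rhs = 2, matching y values: none (0 points).
  x = 14: rhs = 13, matching y values: none (0 points).
  x = 15: rhs = 13, matching y values: none (0 points).
  x = 16: rhs = 8, matching y values: none (0 points).
  x = 17: rhs = 4, matching y values: 2, 17 (2 points).
  x = 18: rhs = 7, matching y values: 8, 11 (2 points).
Total affine count: 15.
Full point count |E(F_19)| = 15 + 1 = 16.
Hasse bound: |16 − (19+1)| = |-4| = 4 ≤ 2√19 ≈ 8.7178 ✓.


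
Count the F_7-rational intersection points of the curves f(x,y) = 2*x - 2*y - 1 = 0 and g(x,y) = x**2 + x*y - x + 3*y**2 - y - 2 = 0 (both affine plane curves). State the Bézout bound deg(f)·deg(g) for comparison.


Common zeros: ∅; count = 0; Bézout bound = 2.

deg(f) = 1, deg(g) = 2, so Bézout bound = 2.
Scan x ∈ F_7. For each x, list the y ∈ F_7 with f(x, y) ≡ 0 and those with g(x, y) ≡ 0 (mod 7); the common zeros in that column are the intersection.
  x = 0: f ≡ 0 at y ∈ {3}; g ≡ 0 at y ∈ {1, 4}; common: ∅.
  x = 1: f ≡ 0 at y ∈ {4}; g ≡ 0 at y ∈ ∅; common: ∅.
  x = 2: f ≡ 0 at y ∈ {5}; g ≡ 0 at y ∈ {0, 2}; common: ∅.
  x = 3: f ≡ 0 at y ∈ {6}; g ≡ 0 at y ∈ ∅; common: ∅.
  x = 4: f ≡ 0 at y ∈ {0}; g ≡ 0 at y ∈ {2, 4}; common: ∅.
  x = 5: f ≡ 0 at y ∈ {1}; g ≡ 0 at y ∈ ∅; common: ∅.
  x = 6: f ≡ 0 at y ∈ {2}; g ≡ 0 at y ∈ {0, 3}; common: ∅.
Collecting: common zeros = ∅, so the count is 0.
Comparison with the Bézout bound: 0 ≤ 2 = deg(f)·deg(g), as expected for curves with no common component (the affine F_7-count falls short of the bound because intersections may lie at infinity, over extension fields, or carry multiplicity).


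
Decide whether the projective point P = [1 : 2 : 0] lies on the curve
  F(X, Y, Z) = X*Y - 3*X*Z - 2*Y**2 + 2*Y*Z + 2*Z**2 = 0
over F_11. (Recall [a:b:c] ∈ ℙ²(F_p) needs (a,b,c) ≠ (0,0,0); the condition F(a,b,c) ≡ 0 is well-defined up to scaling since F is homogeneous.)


F(1,2,0) ≡ 5 (mod 11); P is NOT on the curve.

Evaluate F(1, 2, 0) term-by-term (mod 11).
  X*Y ↦ 1·1·2·1 = 2
  -3*X*Z ↦ -3·1·1·0 = 0
  -2*Y**2 ↦ -2·1·4·1 = -8
  2*Y*Z ↦ 2·1·2·0 = 0
  2*Z**2 ↦ 2·1·1·0 = 0
Sum: F(1, 2, 0) = (2) + (0) + (-8) + (0) + (0) = -6.
Reducing mod 11: -6 ≡ 5 (mod 11).
Since F(a, b, c) ≡ 5 ≠ 0 (mod 11), P does NOT lie on the curve.


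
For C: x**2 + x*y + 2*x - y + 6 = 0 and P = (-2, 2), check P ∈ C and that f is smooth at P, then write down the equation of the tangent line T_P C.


Tangent line at P: 6 - 3*y = 0.

Step 1: f(-2, 2) = 0, so P lies on C.
Step 2: partial derivatives
  f_x(x, y) = 2*x + y + 2, f_y(x, y) = x - 1.
  f_x(P) = 0, f_y(P) = -3 (gradient nonzero, so P is smooth).
Step 3: tangent line at P: 0·(x − -2) + -3·(y − 2) = 0.
Expanding: 6 - 3*y = 0.
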